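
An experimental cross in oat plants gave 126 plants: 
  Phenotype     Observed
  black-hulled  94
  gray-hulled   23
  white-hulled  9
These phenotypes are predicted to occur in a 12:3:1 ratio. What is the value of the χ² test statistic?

The 12:3:1 ratio has 16 parts, so with N = 126 the expected counts are:
  black-hulled: 126 × 12/16 = 94.5
  gray-hulled: 126 × 3/16 = 23.625
  white-hulled: 126 × 1/16 = 7.875
χ² = Σ (O − E)² / E
  black-hulled: (94 − 94.5)² / 94.5 = 0.0026
  gray-hulled: (23 − 23.625)² / 23.625 = 0.0165
  white-hulled: (9 − 7.875)² / 7.875 = 0.1607
χ² = 0.0026 + 0.0165 + 0.1607 = 0.1798 ≈ 0.180

0.180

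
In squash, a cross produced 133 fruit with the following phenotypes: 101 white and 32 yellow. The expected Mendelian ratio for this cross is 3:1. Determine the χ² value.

The 3:1 ratio has 4 parts, so with N = 133 the expected counts are:
  white: 133 × 3/4 = 99.75
  yellow: 133 × 1/4 = 33.25
χ² = Σ (O − E)² / E
  white: (101 − 99.75)² / 99.75 = 0.0157
  yellow: (32 − 33.25)² / 33.25 = 0.0470
χ² = 0.0157 + 0.0470 = 0.0627 ≈ 0.063

0.063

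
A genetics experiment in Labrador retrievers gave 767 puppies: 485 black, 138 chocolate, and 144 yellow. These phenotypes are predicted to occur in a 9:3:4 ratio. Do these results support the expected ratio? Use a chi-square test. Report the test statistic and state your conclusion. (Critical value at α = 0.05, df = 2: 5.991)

Under the 9:3:4 hypothesis (Σ ratio = 16, N = 767):
  black: 767 × 9/16 = 431.4375
  chocolate: 767 × 3/16 = 143.8125
  yellow: 767 × 4/16 = 191.75
χ² = Σ (O − E)² / E
  black: (485 − 431.4375)² / 431.4375 = 6.6497
  chocolate: (138 − 143.8125)² / 143.8125 = 0.2349
  yellow: (144 − 191.75)² / 191.75 = 11.8908
χ² = 6.6497 + 0.2349 + 11.8908 = 18.7754 ≈ 18.775
Degrees of freedom = 3 − 1 = 2; critical value at α = 0.05 is 5.991.
Since 18.775 > 5.991, we reject the null hypothesis — the data do not fit the 9:3:4 ratio.

18.775; not consistent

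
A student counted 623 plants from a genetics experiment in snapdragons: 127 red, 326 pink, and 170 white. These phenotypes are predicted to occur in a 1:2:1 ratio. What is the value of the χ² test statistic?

The 1:2:1 ratio has 4 parts, so with N = 623 the expected counts are:
  red: 623 × 1/4 = 155.75
  pink: 623 × 2/4 = 311.5
  white: 623 × 1/4 = 155.75
χ² = Σ (O − E)² / E
  red: (127 − 155.75)² / 155.75 = 5.3070
  pink: (326 − 311.5)² / 311.5 = 0.6750
  white: (170 − 155.75)² / 155.75 = 1.3038
χ² = 5.3070 + 0.6750 + 1.3038 = 7.2858 ≈ 7.286

7.286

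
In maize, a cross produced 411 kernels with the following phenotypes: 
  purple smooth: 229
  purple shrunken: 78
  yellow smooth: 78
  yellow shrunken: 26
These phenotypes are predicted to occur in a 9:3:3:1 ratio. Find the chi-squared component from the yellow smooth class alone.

0.011

Total ratio parts = 16. Expected numbers out of 411:
  purple smooth: 411 × 9/16 = 231.1875
  purple shrunken: 411 × 3/16 = 77.0625
  yellow smooth: 411 × 3/16 = 77.0625
  yellow shrunken: 411 × 1/16 = 25.6875
Contribution of yellow smooth: (78 − 77.0625)² / 77.0625 = 0.0114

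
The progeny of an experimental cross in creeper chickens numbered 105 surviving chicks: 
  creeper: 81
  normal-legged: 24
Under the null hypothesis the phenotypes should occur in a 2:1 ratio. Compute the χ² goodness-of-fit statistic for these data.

5.186

Expected counts for N = 105 under a 2:1 ratio (total parts = 3):
  creeper: 105 × 2/3 = 70
  normal-legged: 105 × 1/3 = 35
χ² = Σ (O − E)² / E
  creeper: (81 − 70)² / 70 = 1.7286
  normal-legged: (24 − 35)² / 35 = 3.4571
χ² = 1.7286 + 3.4571 = 5.1857 ≈ 5.186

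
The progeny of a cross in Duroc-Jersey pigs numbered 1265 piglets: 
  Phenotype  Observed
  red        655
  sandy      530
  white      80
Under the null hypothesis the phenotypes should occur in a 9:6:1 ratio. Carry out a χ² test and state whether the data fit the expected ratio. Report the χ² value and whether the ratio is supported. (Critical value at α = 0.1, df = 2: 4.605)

Under the 9:6:1 hypothesis (Σ ratio = 16, N = 1265):
  red: 1265 × 9/16 = 711.5625
  sandy: 1265 × 6/16 = 474.375
  white: 1265 × 1/16 = 79.0625
χ² = Σ (O − E)² / E
  red: (655 − 711.5625)² / 711.5625 = 4.4962
  sandy: (530 − 474.375)² / 474.375 = 6.5226
  white: (80 − 79.0625)² / 79.0625 = 0.0111
χ² = 4.4962 + 6.5226 + 0.0111 = 11.0299 ≈ 11.030
Degrees of freedom = 3 − 1 = 2; critical value at α = 0.1 is 4.605.
Since 11.030 > 4.605, we reject the null hypothesis — the data do not fit the 9:6:1 ratio.

11.030; not consistent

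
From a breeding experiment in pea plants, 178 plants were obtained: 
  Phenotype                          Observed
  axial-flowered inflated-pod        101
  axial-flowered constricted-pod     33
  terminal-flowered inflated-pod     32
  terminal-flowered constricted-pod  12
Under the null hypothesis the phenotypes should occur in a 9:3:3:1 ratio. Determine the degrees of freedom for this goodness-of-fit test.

A goodness-of-fit test with 4 phenotype classes has df = 4 − 1 = 3.

3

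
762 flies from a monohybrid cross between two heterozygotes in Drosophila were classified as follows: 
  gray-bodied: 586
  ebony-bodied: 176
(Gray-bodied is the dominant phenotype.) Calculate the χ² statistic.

For a monohybrid cross between heterozygotes with complete dominance, the expected phenotypic ratio is 3:1.
The 3:1 ratio has 4 parts, so with N = 762 the expected counts are:
  gray-bodied: 762 × 3/4 = 571.5
  ebony-bodied: 762 × 1/4 = 190.5
χ² = Σ (O − E)² / E
  gray-bodied: (586 − 571.5)² / 571.5 = 0.3679
  ebony-bodied: (176 − 190.5)² / 190.5 = 1.1037
χ² = 0.3679 + 1.1037 = 1.4716 ≈ 1.472

1.472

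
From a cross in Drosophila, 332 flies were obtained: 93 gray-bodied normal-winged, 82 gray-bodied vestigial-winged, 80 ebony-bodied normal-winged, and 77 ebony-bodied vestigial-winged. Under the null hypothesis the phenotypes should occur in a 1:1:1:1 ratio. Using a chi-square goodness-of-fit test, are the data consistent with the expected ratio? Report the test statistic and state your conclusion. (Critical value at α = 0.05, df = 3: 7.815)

1.759; consistent

Total ratio parts = 4. Expected numbers out of 332:
  gray-bodied normal-winged: 332 × 1/4 = 83
  gray-bodied vestigial-winged: 332 × 1/4 = 83
  ebony-bodied normal-winged: 332 × 1/4 = 83
  ebony-bodied vestigial-winged: 332 × 1/4 = 83
χ² = Σ (O − E)² / E
  gray-bodied normal-winged: (93 − 83)² / 83 = 1.2048
  gray-bodied vestigial-winged: (82 − 83)² / 83 = 0.0120
  ebony-bodied normal-winged: (80 − 83)² / 83 = 0.1084
  ebony-bodied vestigial-winged: (77 − 83)² / 83 = 0.4337
χ² = 1.2048 + 0.0120 + 0.1084 + 0.4337 = 1.7589 ≈ 1.759
Degrees of freedom = 4 − 1 = 3; critical value at α = 0.05 is 7.815.
Since 1.759 < 7.815, we fail to reject the null hypothesis — the data are consistent with the 1:1:1:1 ratio.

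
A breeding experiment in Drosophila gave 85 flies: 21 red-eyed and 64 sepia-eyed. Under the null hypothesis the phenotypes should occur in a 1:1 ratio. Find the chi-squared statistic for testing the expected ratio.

Total ratio parts = 2. Expected numbers out of 85:
  red-eyed: 85 × 1/2 = 42.5
  sepia-eyed: 85 × 1/2 = 42.5
χ² = Σ (O − E)² / E
  red-eyed: (21 − 42.5)² / 42.5 = 10.8765
  sepia-eyed: (64 − 42.5)² / 42.5 = 10.8765
χ² = 10.8765 + 10.8765 = 21.753

21.753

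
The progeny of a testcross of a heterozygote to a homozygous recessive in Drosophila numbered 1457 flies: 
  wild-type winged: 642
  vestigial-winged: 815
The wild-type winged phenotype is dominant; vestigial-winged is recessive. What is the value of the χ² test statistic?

A testcross of a heterozygote (Aa × aa) gives a 1:1 phenotypic ratio.
Under the 1:1 hypothesis (Σ ratio = 2, N = 1457):
  wild-type winged: 1457 × 1/2 = 728.5
  vestigial-winged: 1457 × 1/2 = 728.5
χ² = Σ (O − E)² / E
  wild-type winged: (642 − 728.5)² / 728.5 = 10.2708
  vestigial-winged: (815 − 728.5)² / 728.5 = 10.2708
χ² = 10.2708 + 10.2708 = 20.5416 ≈ 20.542

20.542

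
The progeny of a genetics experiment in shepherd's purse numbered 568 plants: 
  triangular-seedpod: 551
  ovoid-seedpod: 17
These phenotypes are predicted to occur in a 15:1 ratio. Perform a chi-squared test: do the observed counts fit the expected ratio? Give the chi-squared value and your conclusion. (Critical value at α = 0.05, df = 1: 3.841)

10.284; not consistent

The 15:1 ratio has 16 parts, so with N = 568 the expected counts are:
  triangular-seedpod: 568 × 15/16 = 532.5
  ovoid-seedpod: 568 × 1/16 = 35.5
χ² = Σ (O − E)² / E
  triangular-seedpod: (551 − 532.5)² / 532.5 = 0.6427
  ovoid-seedpod: (17 − 35.5)² / 35.5 = 9.6408
χ² = 0.6427 + 9.6408 = 10.2835 ≈ 10.284
Degrees of freedom = 2 − 1 = 1; critical value at α = 0.05 is 3.841.
Since 10.284 > 3.841, we reject the null hypothesis — the data do not fit the 15:1 ratio.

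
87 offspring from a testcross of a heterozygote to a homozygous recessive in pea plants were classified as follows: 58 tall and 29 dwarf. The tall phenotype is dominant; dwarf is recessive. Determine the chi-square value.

A testcross of a heterozygote (Aa × aa) gives a 1:1 phenotypic ratio.
Total ratio parts = 2. Expected numbers out of 87:
  tall: 87 × 1/2 = 43.5
  dwarf: 87 × 1/2 = 43.5
χ² = Σ (O − E)² / E
  tall: (58 − 43.5)² / 43.5 = 4.8333
  dwarf: (29 − 43.5)² / 43.5 = 4.8333
χ² = 4.8333 + 4.8333 = 9.6666 ≈ 9.667

9.667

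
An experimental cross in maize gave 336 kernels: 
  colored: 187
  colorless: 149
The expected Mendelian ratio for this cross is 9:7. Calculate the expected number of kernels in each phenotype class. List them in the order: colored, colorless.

189, 147

The 9:7 ratio has 16 parts, so with N = 336 the expected counts are:
  colored: 336 × 9/16 = 189
  colorless: 336 × 7/16 = 147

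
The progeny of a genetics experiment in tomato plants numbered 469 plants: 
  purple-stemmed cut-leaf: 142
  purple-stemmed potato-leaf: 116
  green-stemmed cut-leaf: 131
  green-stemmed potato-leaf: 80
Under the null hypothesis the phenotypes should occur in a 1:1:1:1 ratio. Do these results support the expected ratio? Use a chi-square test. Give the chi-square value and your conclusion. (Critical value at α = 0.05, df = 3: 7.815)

18.684; not consistent

Expected counts for N = 469 under a 1:1:1:1 ratio (total parts = 4):
  purple-stemmed cut-leaf: 469 × 1/4 = 117.25
  purple-stemmed potato-leaf: 469 × 1/4 = 117.25
  green-stemmed cut-leaf: 469 × 1/4 = 117.25
  green-stemmed potato-leaf: 469 × 1/4 = 117.25
χ² = Σ (O − E)² / E
  purple-stemmed cut-leaf: (142 − 117.25)² / 117.25 = 5.2244
  purple-stemmed potato-leaf: (116 − 117.25)² / 117.25 = 0.0133
  green-stemmed cut-leaf: (131 − 117.25)² / 117.25 = 1.6125
  green-stemmed potato-leaf: (80 − 117.25)² / 117.25 = 11.8342
χ² = 5.2244 + 0.0133 + 1.6125 + 11.8342 = 18.6844 ≈ 18.684
Degrees of freedom = 4 − 1 = 3; critical value at α = 0.05 is 7.815.
Since 18.684 > 7.815, we reject the null hypothesis — the data do not fit the 1:1:1:1 ratio.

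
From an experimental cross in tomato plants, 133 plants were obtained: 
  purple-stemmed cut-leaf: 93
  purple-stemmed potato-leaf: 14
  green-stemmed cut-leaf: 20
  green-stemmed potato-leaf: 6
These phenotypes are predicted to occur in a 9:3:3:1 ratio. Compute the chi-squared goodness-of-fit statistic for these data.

The 9:3:3:1 ratio has 16 parts, so with N = 133 the expected counts are:
  purple-stemmed cut-leaf: 133 × 9/16 = 74.8125
  purple-stemmed potato-leaf: 133 × 3/16 = 24.9375
  green-stemmed cut-leaf: 133 × 3/16 = 24.9375
  green-stemmed potato-leaf: 133 × 1/16 = 8.3125
χ² = Σ (O − E)² / E
  purple-stemmed cut-leaf: (93 − 74.8125)² / 74.8125 = 4.4215
  purple-stemmed potato-leaf: (14 − 24.9375)² / 24.9375 = 4.7971
  green-stemmed cut-leaf: (20 − 24.9375)² / 24.9375 = 0.9776
  green-stemmed potato-leaf: (6 − 8.3125)² / 8.3125 = 0.6433
χ² = 4.4215 + 4.7971 + 0.9776 + 0.6433 = 10.8395 ≈ 10.840

10.840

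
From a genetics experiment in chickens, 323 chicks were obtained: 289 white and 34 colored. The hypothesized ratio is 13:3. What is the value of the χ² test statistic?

14.339

Total ratio parts = 16. Expected numbers out of 323:
  white: 323 × 13/16 = 262.4375
  colored: 323 × 3/16 = 60.5625
χ² = Σ (O − E)² / E
  white: (289 − 262.4375)² / 262.4375 = 2.6885
  colored: (34 − 60.5625)² / 60.5625 = 11.6502
χ² = 2.6885 + 11.6502 = 14.3387 ≈ 14.339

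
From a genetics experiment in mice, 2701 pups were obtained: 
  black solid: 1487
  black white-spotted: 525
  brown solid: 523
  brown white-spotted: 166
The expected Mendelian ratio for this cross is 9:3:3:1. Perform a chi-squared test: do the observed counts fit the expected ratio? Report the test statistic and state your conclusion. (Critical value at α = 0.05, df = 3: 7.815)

Under the 9:3:3:1 hypothesis (Σ ratio = 16, N = 2701):
  black solid: 2701 × 9/16 = 1519.3125
  black white-spotted: 2701 × 3/16 = 506.4375
  brown solid: 2701 × 3/16 = 506.4375
  brown white-spotted: 2701 × 1/16 = 168.8125
χ² = Σ (O − E)² / E
  black solid: (1487 − 1519.3125)² / 1519.3125 = 0.6872
  black white-spotted: (525 − 506.4375)² / 506.4375 = 0.6804
  brown solid: (523 − 506.4375)² / 506.4375 = 0.5417
  brown white-spotted: (166 − 168.8125)² / 168.8125 = 0.0469
χ² = 0.6872 + 0.6804 + 0.5417 + 0.0469 = 1.9562 ≈ 1.956
Degrees of freedom = 4 − 1 = 3; critical value at α = 0.05 is 7.815.
Since 1.956 < 7.815, we fail to reject the null hypothesis — the data are consistent with the 9:3:3:1 ratio.

1.956; consistent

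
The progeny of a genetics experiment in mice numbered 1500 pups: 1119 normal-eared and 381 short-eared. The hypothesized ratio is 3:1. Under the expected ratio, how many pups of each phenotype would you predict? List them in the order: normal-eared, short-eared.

The 3:1 ratio has 4 parts, so with N = 1500 the expected counts are:
  normal-eared: 1500 × 3/4 = 1125
  short-eared: 1500 × 1/4 = 375

1125, 375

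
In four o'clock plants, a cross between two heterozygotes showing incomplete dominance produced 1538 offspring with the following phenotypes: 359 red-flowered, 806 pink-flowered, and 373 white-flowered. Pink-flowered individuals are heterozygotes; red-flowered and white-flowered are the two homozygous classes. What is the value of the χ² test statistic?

With incomplete dominance, a heterozygote × heterozygote cross gives a 1:2:1 phenotypic ratio.
Total ratio parts = 4. Expected numbers out of 1538:
  red-flowered: 1538 × 1/4 = 384.5
  pink-flowered: 1538 × 2/4 = 769
  white-flowered: 1538 × 1/4 = 384.5
χ² = Σ (O − E)² / E
  red-flowered: (359 − 384.5)² / 384.5 = 1.6912
  pink-flowered: (806 − 769)² / 769 = 1.7802
  white-flowered: (373 − 384.5)² / 384.5 = 0.3440
χ² = 1.6912 + 1.7802 + 0.3440 = 3.8154 ≈ 3.815

3.815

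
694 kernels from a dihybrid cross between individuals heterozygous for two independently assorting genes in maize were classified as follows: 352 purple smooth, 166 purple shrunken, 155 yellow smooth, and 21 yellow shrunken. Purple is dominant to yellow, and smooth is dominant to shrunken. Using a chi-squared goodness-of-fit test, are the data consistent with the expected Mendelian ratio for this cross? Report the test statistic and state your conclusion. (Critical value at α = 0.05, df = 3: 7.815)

29.960; not consistent

A dihybrid F₂ with independent assortment and complete dominance at both loci gives a 9:3:3:1 phenotypic ratio.
Expected counts for N = 694 under a 9:3:3:1 ratio (total parts = 16):
  purple smooth: 694 × 9/16 = 390.375
  purple shrunken: 694 × 3/16 = 130.125
  yellow smooth: 694 × 3/16 = 130.125
  yellow shrunken: 694 × 1/16 = 43.375
χ² = Σ (O − E)² / E
  purple smooth: (352 − 390.375)² / 390.375 = 3.7724
  purple shrunken: (166 − 130.125)² / 130.125 = 9.8906
  yellow smooth: (155 − 130.125)² / 130.125 = 4.7552
  yellow shrunken: (21 − 43.375)² / 43.375 = 11.5421
χ² = 3.7724 + 9.8906 + 4.7552 + 11.5421 = 29.9603 ≈ 29.960
Degrees of freedom = 4 − 1 = 3; critical value at α = 0.05 is 7.815.
Since 29.960 > 7.815, we reject the null hypothesis — the data do not fit the 9:3:3:1 ratio.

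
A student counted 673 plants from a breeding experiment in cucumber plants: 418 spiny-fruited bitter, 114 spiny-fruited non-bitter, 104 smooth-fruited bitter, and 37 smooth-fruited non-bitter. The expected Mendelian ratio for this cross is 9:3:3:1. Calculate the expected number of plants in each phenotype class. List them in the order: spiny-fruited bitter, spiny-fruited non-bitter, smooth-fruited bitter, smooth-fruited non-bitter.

Total ratio parts = 16. Expected numbers out of 673:
  spiny-fruited bitter: 673 × 9/16 = 378.5625
  spiny-fruited non-bitter: 673 × 3/16 = 126.1875
  smooth-fruited bitter: 673 × 3/16 = 126.1875
  smooth-fruited non-bitter: 673 × 1/16 = 42.0625

378.5625, 126.1875, 126.1875, 42.0625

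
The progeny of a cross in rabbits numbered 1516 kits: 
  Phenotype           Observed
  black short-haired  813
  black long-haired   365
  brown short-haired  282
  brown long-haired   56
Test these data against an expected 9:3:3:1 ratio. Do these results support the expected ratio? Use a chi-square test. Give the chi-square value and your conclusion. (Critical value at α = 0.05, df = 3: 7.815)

Total ratio parts = 16. Expected numbers out of 1516:
  black short-haired: 1516 × 9/16 = 852.75
  black long-haired: 1516 × 3/16 = 284.25
  brown short-haired: 1516 × 3/16 = 284.25
  brown long-haired: 1516 × 1/16 = 94.75
χ² = Σ (O − E)² / E
  black short-haired: (813 − 852.75)² / 852.75 = 1.8529
  black long-haired: (365 − 284.25)² / 284.25 = 22.9395
  brown short-haired: (282 − 284.25)² / 284.25 = 0.0178
  brown long-haired: (56 − 94.75)² / 94.75 = 15.8476
χ² = 1.8529 + 22.9395 + 0.0178 + 15.8476 = 40.6578 ≈ 40.658
Degrees of freedom = 4 − 1 = 3; critical value at α = 0.05 is 7.815.
Since 40.658 > 7.815, we reject the null hypothesis — the data do not fit the 9:3:3:1 ratio.

40.658; not consistent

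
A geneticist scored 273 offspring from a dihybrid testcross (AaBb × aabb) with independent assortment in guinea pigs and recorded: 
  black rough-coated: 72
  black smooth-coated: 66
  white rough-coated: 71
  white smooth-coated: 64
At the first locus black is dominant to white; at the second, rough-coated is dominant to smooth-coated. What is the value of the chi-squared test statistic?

A dihybrid testcross with independent assortment gives a 1:1:1:1 ratio.
The 1:1:1:1 ratio has 4 parts, so with N = 273 the expected counts are:
  black rough-coated: 273 × 1/4 = 68.25
  black smooth-coated: 273 × 1/4 = 68.25
  white rough-coated: 273 × 1/4 = 68.25
  white smooth-coated: 273 × 1/4 = 68.25
χ² = Σ (O − E)² / E
  black rough-coated: (72 − 68.25)² / 68.25 = 0.2060
  black smooth-coated: (66 − 68.25)² / 68.25 = 0.0742
  white rough-coated: (71 − 68.25)² / 68.25 = 0.1108
  white smooth-coated: (64 − 68.25)² / 68.25 = 0.2647
χ² = 0.2060 + 0.0742 + 0.1108 + 0.2647 = 0.6557 ≈ 0.656

0.656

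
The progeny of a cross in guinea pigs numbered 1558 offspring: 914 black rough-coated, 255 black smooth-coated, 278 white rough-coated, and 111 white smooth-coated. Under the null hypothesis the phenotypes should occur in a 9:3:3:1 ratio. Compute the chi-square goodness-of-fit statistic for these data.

The 9:3:3:1 ratio has 16 parts, so with N = 1558 the expected counts are:
  black rough-coated: 1558 × 9/16 = 876.375
  black smooth-coated: 1558 × 3/16 = 292.125
  white rough-coated: 1558 × 3/16 = 292.125
  white smooth-coated: 1558 × 1/16 = 97.375
χ² = Σ (O − E)² / E
  black rough-coated: (914 − 876.375)² / 876.375 = 1.6153
  black smooth-coated: (255 − 292.125)² / 292.125 = 4.7181
  white rough-coated: (278 − 292.125)² / 292.125 = 0.6830
  white smooth-coated: (111 − 97.375)² / 97.375 = 1.9065
χ² = 1.6153 + 4.7181 + 0.6830 + 1.9065 = 8.9229 ≈ 8.923

8.923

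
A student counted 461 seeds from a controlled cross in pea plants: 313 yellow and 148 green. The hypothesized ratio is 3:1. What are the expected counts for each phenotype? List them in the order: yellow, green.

The 3:1 ratio has 4 parts, so with N = 461 the expected counts are:
  yellow: 461 × 3/4 = 345.75
  green: 461 × 1/4 = 115.25

345.75, 115.25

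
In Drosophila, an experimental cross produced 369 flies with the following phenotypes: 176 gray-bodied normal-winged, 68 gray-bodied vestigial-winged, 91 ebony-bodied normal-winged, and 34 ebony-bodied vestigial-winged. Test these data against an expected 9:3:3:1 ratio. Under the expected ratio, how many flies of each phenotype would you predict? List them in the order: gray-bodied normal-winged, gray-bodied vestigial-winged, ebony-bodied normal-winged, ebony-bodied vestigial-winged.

The 9:3:3:1 ratio has 16 parts, so with N = 369 the expected counts are:
  gray-bodied normal-winged: 369 × 9/16 = 207.5625
  gray-bodied vestigial-winged: 369 × 3/16 = 69.1875
  ebony-bodied normal-winged: 369 × 3/16 = 69.1875
  ebony-bodied vestigial-winged: 369 × 1/16 = 23.0625

207.5625, 69.1875, 69.1875, 23.0625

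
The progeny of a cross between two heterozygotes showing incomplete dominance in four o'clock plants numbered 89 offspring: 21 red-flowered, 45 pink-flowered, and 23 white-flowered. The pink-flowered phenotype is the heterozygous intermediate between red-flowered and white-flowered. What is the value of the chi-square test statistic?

With incomplete dominance, a heterozygote × heterozygote cross gives a 1:2:1 phenotypic ratio.
Under the 1:2:1 hypothesis (Σ ratio = 4, N = 89):
  red-flowered: 89 × 1/4 = 22.25
  pink-flowered: 89 × 2/4 = 44.5
  white-flowered: 89 × 1/4 = 22.25
χ² = Σ (O − E)² / E
  red-flowered: (21 − 22.25)² / 22.25 = 0.0702
  pink-flowered: (45 − 44.5)² / 44.5 = 0.0056
  white-flowered: (23 − 22.25)² / 22.25 = 0.0253
χ² = 0.0702 + 0.0056 + 0.0253 = 0.1011 ≈ 0.101

0.101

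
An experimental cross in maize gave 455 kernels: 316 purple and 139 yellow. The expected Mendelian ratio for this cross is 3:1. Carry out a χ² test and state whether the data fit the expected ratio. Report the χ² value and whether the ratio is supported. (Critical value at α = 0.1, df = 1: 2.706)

7.473; not consistent

The 3:1 ratio has 4 parts, so with N = 455 the expected counts are:
  purple: 455 × 3/4 = 341.25
  yellow: 455 × 1/4 = 113.75
χ² = Σ (O − E)² / E
  purple: (316 − 341.25)² / 341.25 = 1.8683
  yellow: (139 − 113.75)² / 113.75 = 5.6049
χ² = 1.8683 + 5.6049 = 7.4732 ≈ 7.473
Degrees of freedom = 2 − 1 = 1; critical value at α = 0.1 is 2.706.
Since 7.473 > 2.706, we reject the null hypothesis — the data do not fit the 3:1 ratio.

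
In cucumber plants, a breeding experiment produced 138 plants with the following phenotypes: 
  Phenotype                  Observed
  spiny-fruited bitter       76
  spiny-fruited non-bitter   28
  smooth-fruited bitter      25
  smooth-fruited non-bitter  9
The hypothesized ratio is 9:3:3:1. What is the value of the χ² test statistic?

0.254

Under the 9:3:3:1 hypothesis (Σ ratio = 16, N = 138):
  spiny-fruited bitter: 138 × 9/16 = 77.625
  spiny-fruited non-bitter: 138 × 3/16 = 25.875
  smooth-fruited bitter: 138 × 3/16 = 25.875
  smooth-fruited non-bitter: 138 × 1/16 = 8.625
χ² = Σ (O − E)² / E
  spiny-fruited bitter: (76 − 77.625)² / 77.625 = 0.0340
  spiny-fruited non-bitter: (28 − 25.875)² / 25.875 = 0.1745
  smooth-fruited bitter: (25 − 25.875)² / 25.875 = 0.0296
  smooth-fruited non-bitter: (9 − 8.625)² / 8.625 = 0.0163
χ² = 0.0340 + 0.1745 + 0.0296 + 0.0163 = 0.2544 ≈ 0.254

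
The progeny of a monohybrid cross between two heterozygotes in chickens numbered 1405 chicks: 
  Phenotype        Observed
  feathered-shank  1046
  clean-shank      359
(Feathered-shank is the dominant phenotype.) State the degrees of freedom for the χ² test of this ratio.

For a monohybrid cross between heterozygotes with complete dominance, the expected phenotypic ratio is 3:1.
A goodness-of-fit test with 2 phenotype classes has df = 2 − 1 = 1.

1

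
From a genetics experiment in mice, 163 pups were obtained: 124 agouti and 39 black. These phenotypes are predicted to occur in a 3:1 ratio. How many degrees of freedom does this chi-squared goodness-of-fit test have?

1

A goodness-of-fit test with 2 phenotype classes has df = 2 − 1 = 1.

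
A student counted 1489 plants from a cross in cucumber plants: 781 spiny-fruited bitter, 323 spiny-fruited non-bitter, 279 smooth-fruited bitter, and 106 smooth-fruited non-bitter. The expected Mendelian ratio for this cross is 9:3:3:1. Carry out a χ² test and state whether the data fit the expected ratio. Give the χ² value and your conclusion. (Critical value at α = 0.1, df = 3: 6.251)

Expected counts for N = 1489 under a 9:3:3:1 ratio (total parts = 16):
  spiny-fruited bitter: 1489 × 9/16 = 837.5625
  spiny-fruited non-bitter: 1489 × 3/16 = 279.1875
  smooth-fruited bitter: 1489 × 3/16 = 279.1875
  smooth-fruited non-bitter: 1489 × 1/16 = 93.0625
χ² = Σ (O − E)² / E
  spiny-fruited bitter: (781 − 837.5625)² / 837.5625 = 3.8198
  spiny-fruited non-bitter: (323 − 279.1875)² / 279.1875 = 6.8754
  smooth-fruited bitter: (279 − 279.1875)² / 279.1875 = 0.0001
  smooth-fruited non-bitter: (106 − 93.0625)² / 93.0625 = 1.7986
χ² = 3.8198 + 6.8754 + 0.0001 + 1.7986 = 12.4939 ≈ 12.494
Degrees of freedom = 4 − 1 = 3; critical value at α = 0.1 is 6.251.
Since 12.494 > 6.251, we reject the null hypothesis — the data do not fit the 9:3:3:1 ratio.

12.494; not consistent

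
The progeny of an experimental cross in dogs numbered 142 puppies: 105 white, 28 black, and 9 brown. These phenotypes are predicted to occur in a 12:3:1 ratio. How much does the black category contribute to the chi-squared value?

0.071

The 12:3:1 ratio has 16 parts, so with N = 142 the expected counts are:
  white: 142 × 12/16 = 106.5
  black: 142 × 3/16 = 26.625
  brown: 142 × 1/16 = 8.875
Contribution of black: (28 − 26.625)² / 26.625 = 0.0710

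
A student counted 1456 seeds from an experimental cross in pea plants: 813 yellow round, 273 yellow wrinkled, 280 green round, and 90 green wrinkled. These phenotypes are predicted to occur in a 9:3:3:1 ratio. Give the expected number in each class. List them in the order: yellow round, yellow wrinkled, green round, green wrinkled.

The 9:3:3:1 ratio has 16 parts, so with N = 1456 the expected counts are:
  yellow round: 1456 × 9/16 = 819
  yellow wrinkled: 1456 × 3/16 = 273
  green round: 1456 × 3/16 = 273
  green wrinkled: 1456 × 1/16 = 91

819, 273, 273, 91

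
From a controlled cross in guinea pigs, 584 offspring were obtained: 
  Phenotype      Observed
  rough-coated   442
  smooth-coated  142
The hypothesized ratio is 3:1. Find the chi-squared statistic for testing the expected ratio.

Expected counts for N = 584 under a 3:1 ratio (total parts = 4):
  rough-coated: 584 × 3/4 = 438
  smooth-coated: 584 × 1/4 = 146
χ² = Σ (O − E)² / E
  rough-coated: (442 − 438)² / 438 = 0.0365
  smooth-coated: (142 − 146)² / 146 = 0.1096
χ² = 0.0365 + 0.1096 = 0.1461 ≈ 0.146

0.146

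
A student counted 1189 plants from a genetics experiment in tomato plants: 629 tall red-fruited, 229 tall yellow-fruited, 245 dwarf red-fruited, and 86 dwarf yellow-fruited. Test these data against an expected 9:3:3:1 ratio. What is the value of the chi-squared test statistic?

6.556

Total ratio parts = 16. Expected numbers out of 1189:
  tall red-fruited: 1189 × 9/16 = 668.8125
  tall yellow-fruited: 1189 × 3/16 = 222.9375
  dwarf red-fruited: 1189 × 3/16 = 222.9375
  dwarf yellow-fruited: 1189 × 1/16 = 74.3125
χ² = Σ (O − E)² / E
  tall red-fruited: (629 − 668.8125)² / 668.8125 = 2.3699
  tall yellow-fruited: (229 − 222.9375)² / 222.9375 = 0.1649
  dwarf red-fruited: (245 − 222.9375)² / 222.9375 = 2.1834
  dwarf yellow-fruited: (86 − 74.3125)² / 74.3125 = 1.8382
χ² = 2.3699 + 0.1649 + 2.1834 + 1.8382 = 6.5564 ≈ 6.556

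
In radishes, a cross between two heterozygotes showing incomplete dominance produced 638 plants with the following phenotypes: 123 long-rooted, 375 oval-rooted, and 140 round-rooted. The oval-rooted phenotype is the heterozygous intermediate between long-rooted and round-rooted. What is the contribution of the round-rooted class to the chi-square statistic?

2.384

With incomplete dominance, a heterozygote × heterozygote cross gives a 1:2:1 phenotypic ratio.
Expected counts for N = 638 under a 1:2:1 ratio (total parts = 4):
  long-rooted: 638 × 1/4 = 159.5
  oval-rooted: 638 × 2/4 = 319
  round-rooted: 638 × 1/4 = 159.5
Contribution of round-rooted: (140 − 159.5)² / 159.5 = 2.3840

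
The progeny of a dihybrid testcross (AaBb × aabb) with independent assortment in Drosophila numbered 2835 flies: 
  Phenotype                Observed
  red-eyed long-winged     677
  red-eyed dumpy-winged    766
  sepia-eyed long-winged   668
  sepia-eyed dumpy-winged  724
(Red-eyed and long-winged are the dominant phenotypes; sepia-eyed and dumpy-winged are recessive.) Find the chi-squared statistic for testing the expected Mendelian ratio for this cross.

A dihybrid testcross with independent assortment gives a 1:1:1:1 ratio.
Under the 1:1:1:1 hypothesis (Σ ratio = 4, N = 2835):
  red-eyed long-winged: 2835 × 1/4 = 708.75
  red-eyed dumpy-winged: 2835 × 1/4 = 708.75
  sepia-eyed long-winged: 2835 × 1/4 = 708.75
  sepia-eyed dumpy-winged: 2835 × 1/4 = 708.75
χ² = Σ (O − E)² / E
  red-eyed long-winged: (677 − 708.75)² / 708.75 = 1.4223
  red-eyed dumpy-winged: (766 − 708.75)² / 708.75 = 4.6244
  sepia-eyed long-winged: (668 − 708.75)² / 708.75 = 2.3429
  sepia-eyed dumpy-winged: (724 − 708.75)² / 708.75 = 0.3281
χ² = 1.4223 + 4.6244 + 2.3429 + 0.3281 = 8.7177 ≈ 8.718

8.718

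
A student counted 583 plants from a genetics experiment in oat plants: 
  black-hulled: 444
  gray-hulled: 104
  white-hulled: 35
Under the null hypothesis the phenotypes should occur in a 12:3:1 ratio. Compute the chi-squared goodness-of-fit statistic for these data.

The 12:3:1 ratio has 16 parts, so with N = 583 the expected counts are:
  black-hulled: 583 × 12/16 = 437.25
  gray-hulled: 583 × 3/16 = 109.3125
  white-hulled: 583 × 1/16 = 36.4375
χ² = Σ (O − E)² / E
  black-hulled: (444 − 437.25)² / 437.25 = 0.1042
  gray-hulled: (104 − 109.3125)² / 109.3125 = 0.2582
  white-hulled: (35 − 36.4375)² / 36.4375 = 0.0567
χ² = 0.1042 + 0.2582 + 0.0567 = 0.4191 ≈ 0.419

0.419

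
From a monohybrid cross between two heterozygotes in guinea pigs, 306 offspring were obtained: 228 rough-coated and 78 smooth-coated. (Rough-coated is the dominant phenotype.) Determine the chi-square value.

0.039

For a monohybrid cross between heterozygotes with complete dominance, the expected phenotypic ratio is 3:1.
Expected counts for N = 306 under a 3:1 ratio (total parts = 4):
  rough-coated: 306 × 3/4 = 229.5
  smooth-coated: 306 × 1/4 = 76.5
χ² = Σ (O − E)² / E
  rough-coated: (228 − 229.5)² / 229.5 = 0.0098
  smooth-coated: (78 − 76.5)² / 76.5 = 0.0294
χ² = 0.0098 + 0.0294 = 0.0392 ≈ 0.039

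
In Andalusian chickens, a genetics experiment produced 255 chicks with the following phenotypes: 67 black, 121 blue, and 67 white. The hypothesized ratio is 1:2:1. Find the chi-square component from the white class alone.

The 1:2:1 ratio has 4 parts, so with N = 255 the expected counts are:
  black: 255 × 1/4 = 63.75
  blue: 255 × 2/4 = 127.5
  white: 255 × 1/4 = 63.75
Contribution of white: (67 − 63.75)² / 63.75 = 0.1657

0.166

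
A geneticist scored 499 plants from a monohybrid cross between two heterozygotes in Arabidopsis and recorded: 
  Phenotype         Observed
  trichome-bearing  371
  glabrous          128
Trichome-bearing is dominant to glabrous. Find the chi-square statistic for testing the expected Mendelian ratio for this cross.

0.113

For a monohybrid cross between heterozygotes with complete dominance, the expected phenotypic ratio is 3:1.
Under the 3:1 hypothesis (Σ ratio = 4, N = 499):
  trichome-bearing: 499 × 3/4 = 374.25
  glabrous: 499 × 1/4 = 124.75
χ² = Σ (O − E)² / E
  trichome-bearing: (371 − 374.25)² / 374.25 = 0.0282
  glabrous: (128 − 124.75)² / 124.75 = 0.0847
χ² = 0.0282 + 0.0847 = 0.1129 ≈ 0.113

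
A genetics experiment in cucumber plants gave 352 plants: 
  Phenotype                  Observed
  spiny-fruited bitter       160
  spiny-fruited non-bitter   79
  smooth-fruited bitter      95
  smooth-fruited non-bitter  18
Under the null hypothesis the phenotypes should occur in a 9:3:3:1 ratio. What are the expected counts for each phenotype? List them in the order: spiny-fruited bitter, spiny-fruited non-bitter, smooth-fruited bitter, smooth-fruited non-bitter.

The 9:3:3:1 ratio has 16 parts, so with N = 352 the expected counts are:
  spiny-fruited bitter: 352 × 9/16 = 198
  spiny-fruited non-bitter: 352 × 3/16 = 66
  smooth-fruited bitter: 352 × 3/16 = 66
  smooth-fruited non-bitter: 352 × 1/16 = 22

198, 66, 66, 22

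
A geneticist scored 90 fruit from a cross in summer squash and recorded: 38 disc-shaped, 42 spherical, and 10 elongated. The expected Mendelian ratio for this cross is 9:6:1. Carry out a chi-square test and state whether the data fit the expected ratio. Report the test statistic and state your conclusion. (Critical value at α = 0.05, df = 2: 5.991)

8.568; not consistent

Total ratio parts = 16. Expected numbers out of 90:
  disc-shaped: 90 × 9/16 = 50.625
  spherical: 90 × 6/16 = 33.75
  elongated: 90 × 1/16 = 5.625
χ² = Σ (O − E)² / E
  disc-shaped: (38 − 50.625)² / 50.625 = 3.1485
  spherical: (42 − 33.75)² / 33.75 = 2.0167
  elongated: (10 − 5.625)² / 5.625 = 3.4028
χ² = 3.1485 + 2.0167 + 3.4028 = 8.568
Degrees of freedom = 3 − 1 = 2; critical value at α = 0.05 is 5.991.
Since 8.568 > 5.991, we reject the null hypothesis — the data do not fit the 9:6:1 ratio.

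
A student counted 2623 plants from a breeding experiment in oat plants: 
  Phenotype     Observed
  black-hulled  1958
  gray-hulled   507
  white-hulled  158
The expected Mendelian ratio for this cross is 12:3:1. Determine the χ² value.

0.728

Under the 12:3:1 hypothesis (Σ ratio = 16, N = 2623):
  black-hulled: 2623 × 12/16 = 1967.25
  gray-hulled: 2623 × 3/16 = 491.8125
  white-hulled: 2623 × 1/16 = 163.9375
χ² = Σ (O − E)² / E
  black-hulled: (1958 − 1967.25)² / 1967.25 = 0.0435
  gray-hulled: (507 − 491.8125)² / 491.8125 = 0.4690
  white-hulled: (158 − 163.9375)² / 163.9375 = 0.2150
χ² = 0.0435 + 0.4690 + 0.2150 = 0.7275 ≈ 0.728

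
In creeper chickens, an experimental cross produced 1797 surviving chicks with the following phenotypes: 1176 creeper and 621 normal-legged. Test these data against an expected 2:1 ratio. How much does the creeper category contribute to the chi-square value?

Under the 2:1 hypothesis (Σ ratio = 3, N = 1797):
  creeper: 1797 × 2/3 = 1198
  normal-legged: 1797 × 1/3 = 599
Contribution of creeper: (1176 − 1198)² / 1198 = 0.4040

0.404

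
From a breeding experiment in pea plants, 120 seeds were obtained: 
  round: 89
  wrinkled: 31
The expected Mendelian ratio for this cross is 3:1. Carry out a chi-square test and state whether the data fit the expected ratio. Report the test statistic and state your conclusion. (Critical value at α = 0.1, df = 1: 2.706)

0.044; consistent

Expected counts for N = 120 under a 3:1 ratio (total parts = 4):
  round: 120 × 3/4 = 90
  wrinkled: 120 × 1/4 = 30
χ² = Σ (O − E)² / E
  round: (89 − 90)² / 90 = 0.0111
  wrinkled: (31 − 30)² / 30 = 0.0333
χ² = 0.0111 + 0.0333 = 0.0444 ≈ 0.044
Degrees of freedom = 2 − 1 = 1; critical value at α = 0.1 is 2.706.
Since 0.044 < 2.706, we fail to reject the null hypothesis — the data are consistent with the 3:1 ratio.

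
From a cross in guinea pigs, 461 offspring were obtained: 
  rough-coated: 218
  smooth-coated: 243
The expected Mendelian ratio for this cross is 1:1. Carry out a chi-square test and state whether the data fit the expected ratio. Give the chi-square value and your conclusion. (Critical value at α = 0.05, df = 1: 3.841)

Total ratio parts = 2. Expected numbers out of 461:
  rough-coated: 461 × 1/2 = 230.5
  smooth-coated: 461 × 1/2 = 230.5
χ² = Σ (O − E)² / E
  rough-coated: (218 − 230.5)² / 230.5 = 0.6779
  smooth-coated: (243 − 230.5)² / 230.5 = 0.6779
χ² = 0.6779 + 0.6779 = 1.3558 ≈ 1.356
Degrees of freedom = 2 − 1 = 1; critical value at α = 0.05 is 3.841.
Since 1.356 < 3.841, we fail to reject the null hypothesis — the data are consistent with the 1:1 ratio.

1.356; consistent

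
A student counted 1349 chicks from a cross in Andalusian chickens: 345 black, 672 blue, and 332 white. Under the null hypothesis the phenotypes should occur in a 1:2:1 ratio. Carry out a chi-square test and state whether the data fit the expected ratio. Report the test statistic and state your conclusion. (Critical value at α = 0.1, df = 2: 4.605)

Under the 1:2:1 hypothesis (Σ ratio = 4, N = 1349):
  black: 1349 × 1/4 = 337.25
  blue: 1349 × 2/4 = 674.5
  white: 1349 × 1/4 = 337.25
χ² = Σ (O − E)² / E
  black: (345 − 337.25)² / 337.25 = 0.1781
  blue: (672 − 674.5)² / 674.5 = 0.0093
  white: (332 − 337.25)² / 337.25 = 0.0817
χ² = 0.1781 + 0.0093 + 0.0817 = 0.2691 ≈ 0.269
Degrees of freedom = 3 − 1 = 2; critical value at α = 0.1 is 4.605.
Since 0.269 < 4.605, we fail to reject the null hypothesis — the data are consistent with the 1:2:1 ratio.

0.269; consistent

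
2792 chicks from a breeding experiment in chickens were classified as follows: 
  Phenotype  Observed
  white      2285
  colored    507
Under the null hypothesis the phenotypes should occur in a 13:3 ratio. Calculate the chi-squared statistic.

The 13:3 ratio has 16 parts, so with N = 2792 the expected counts are:
  white: 2792 × 13/16 = 2268.5
  colored: 2792 × 3/16 = 523.5
χ² = Σ (O − E)² / E
  white: (2285 − 2268.5)² / 2268.5 = 0.1200
  colored: (507 − 523.5)² / 523.5 = 0.5201
χ² = 0.1200 + 0.5201 = 0.6401 ≈ 0.640

0.640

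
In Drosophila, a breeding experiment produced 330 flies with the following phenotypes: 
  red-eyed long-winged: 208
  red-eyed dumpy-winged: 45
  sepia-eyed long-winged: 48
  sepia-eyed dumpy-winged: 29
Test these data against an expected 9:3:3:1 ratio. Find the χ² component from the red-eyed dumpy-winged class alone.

4.602

Under the 9:3:3:1 hypothesis (Σ ratio = 16, N = 330):
  red-eyed long-winged: 330 × 9/16 = 185.625
  red-eyed dumpy-winged: 330 × 3/16 = 61.875
  sepia-eyed long-winged: 330 × 3/16 = 61.875
  sepia-eyed dumpy-winged: 330 × 1/16 = 20.625
Contribution of red-eyed dumpy-winged: (45 − 61.875)² / 61.875 = 4.6023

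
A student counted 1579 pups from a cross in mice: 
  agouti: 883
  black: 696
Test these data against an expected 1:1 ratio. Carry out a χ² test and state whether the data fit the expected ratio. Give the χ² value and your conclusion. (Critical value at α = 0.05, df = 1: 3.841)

22.146; not consistent

Under the 1:1 hypothesis (Σ ratio = 2, N = 1579):
  agouti: 1579 × 1/2 = 789.5
  black: 1579 × 1/2 = 789.5
χ² = Σ (O − E)² / E
  agouti: (883 − 789.5)² / 789.5 = 11.0731
  black: (696 − 789.5)² / 789.5 = 11.0731
χ² = 11.0731 + 11.0731 = 22.1462 ≈ 22.146
Degrees of freedom = 2 − 1 = 1; critical value at α = 0.05 is 3.841.
Since 22.146 > 3.841, we reject the null hypothesis — the data do not fit the 1:1 ratio.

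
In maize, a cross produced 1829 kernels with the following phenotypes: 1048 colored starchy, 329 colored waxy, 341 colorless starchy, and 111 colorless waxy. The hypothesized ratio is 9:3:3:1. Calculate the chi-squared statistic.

Expected counts for N = 1829 under a 9:3:3:1 ratio (total parts = 16):
  colored starchy: 1829 × 9/16 = 1028.8125
  colored waxy: 1829 × 3/16 = 342.9375
  colorless starchy: 1829 × 3/16 = 342.9375
  colorless waxy: 1829 × 1/16 = 114.3125
χ² = Σ (O − E)² / E
  colored starchy: (1048 − 1028.8125)² / 1028.8125 = 0.3578
  colored waxy: (329 − 342.9375)² / 342.9375 = 0.5664
  colorless starchy: (341 − 342.9375)² / 342.9375 = 0.0109
  colorless waxy: (111 − 114.3125)² / 114.3125 = 0.0960
χ² = 0.3578 + 0.5664 + 0.0109 + 0.0960 = 1.0311 ≈ 1.031

1.031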